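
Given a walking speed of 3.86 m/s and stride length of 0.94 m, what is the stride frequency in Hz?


f = v / stride_length
f = 3.86 / 0.94
f = 4.1064


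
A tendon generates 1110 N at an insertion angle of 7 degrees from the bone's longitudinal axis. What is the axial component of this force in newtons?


F_eff = F_tendon * cos(theta)
theta = 7 deg = 0.1222 rad
cos(theta) = 0.9925
F_eff = 1110 * 0.9925
F_eff = 1101.7262


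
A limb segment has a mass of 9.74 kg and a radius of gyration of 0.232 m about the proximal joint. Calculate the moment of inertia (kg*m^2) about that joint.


I = m * k^2
I = 9.74 * 0.232^2
k^2 = 0.0538
I = 0.5242


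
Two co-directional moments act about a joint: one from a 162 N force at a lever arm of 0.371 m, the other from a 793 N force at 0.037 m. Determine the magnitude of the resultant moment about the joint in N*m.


M = F1 * d1 + F2 * d2
M = 162 * 0.371 + 793 * 0.037
M = 60.1020 + 29.3410
M = 89.4430


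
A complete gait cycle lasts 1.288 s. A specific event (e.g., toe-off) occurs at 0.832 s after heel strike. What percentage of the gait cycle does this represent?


pct = (event_time / cycle_time) * 100
pct = (0.832 / 1.288) * 100
ratio = 0.6460
pct = 64.5963


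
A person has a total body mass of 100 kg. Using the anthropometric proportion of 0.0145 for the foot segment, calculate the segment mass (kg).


m_segment = body_mass * fraction
m_segment = 100 * 0.0145
m_segment = 1.4500


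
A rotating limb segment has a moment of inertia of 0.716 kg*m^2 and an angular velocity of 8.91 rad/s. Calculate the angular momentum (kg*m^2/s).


L = I * omega
L = 0.716 * 8.91
L = 6.3796


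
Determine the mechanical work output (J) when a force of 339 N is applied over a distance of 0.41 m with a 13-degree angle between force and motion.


W = F * d * cos(theta)
theta = 13 deg = 0.2269 rad
cos(theta) = 0.9744
W = 339 * 0.41 * 0.9744
W = 135.4277


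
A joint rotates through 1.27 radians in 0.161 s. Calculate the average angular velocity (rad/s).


omega = delta_theta / delta_t
omega = 1.27 / 0.161
omega = 7.8882


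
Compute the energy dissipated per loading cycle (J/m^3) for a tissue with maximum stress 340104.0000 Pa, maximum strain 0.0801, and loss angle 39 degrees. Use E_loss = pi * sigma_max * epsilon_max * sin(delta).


E_loss = pi * sigma_max * epsilon_max * sin(delta)
delta = 39 deg = 0.6807 rad
sin(delta) = 0.6293
E_loss = pi * 340104.0000 * 0.0801 * 0.6293
E_loss = 53859.9483


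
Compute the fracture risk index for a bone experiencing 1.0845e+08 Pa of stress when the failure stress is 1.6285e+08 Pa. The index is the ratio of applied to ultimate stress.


FRI = applied / ultimate
FRI = 1.0845e+08 / 1.6285e+08
FRI = 0.6660


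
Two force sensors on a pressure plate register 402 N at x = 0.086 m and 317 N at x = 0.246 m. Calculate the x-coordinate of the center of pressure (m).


COP_x = (F1*x1 + F2*x2) / (F1 + F2)
COP_x = (402*0.086 + 317*0.246) / (402 + 317)
Numerator = 112.5540
Denominator = 719
COP_x = 0.1565


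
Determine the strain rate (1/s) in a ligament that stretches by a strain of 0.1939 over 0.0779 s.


strain_rate = delta_strain / delta_t
strain_rate = 0.1939 / 0.0779
strain_rate = 2.4891


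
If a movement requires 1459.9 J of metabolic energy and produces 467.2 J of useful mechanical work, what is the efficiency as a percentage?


eta = (W_mech / E_meta) * 100
eta = (467.2 / 1459.9) * 100
ratio = 0.3200
eta = 32.0022


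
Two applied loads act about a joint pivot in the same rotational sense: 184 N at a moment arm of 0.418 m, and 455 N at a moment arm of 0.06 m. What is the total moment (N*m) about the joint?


M = F1 * d1 + F2 * d2
M = 184 * 0.418 + 455 * 0.06
M = 76.9120 + 27.3000
M = 104.2120


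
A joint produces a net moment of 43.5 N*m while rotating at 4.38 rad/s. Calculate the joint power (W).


P = M * omega
P = 43.5 * 4.38
P = 190.5300


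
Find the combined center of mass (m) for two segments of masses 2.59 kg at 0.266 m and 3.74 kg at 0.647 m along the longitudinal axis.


COM = (m1*x1 + m2*x2) / (m1 + m2)
COM = (2.59*0.266 + 3.74*0.647) / (2.59 + 3.74)
Numerator = 3.1087
Denominator = 6.3300
COM = 0.4911


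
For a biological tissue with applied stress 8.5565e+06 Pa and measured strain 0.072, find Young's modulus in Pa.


E = stress / strain
E = 8.5565e+06 / 0.072
E = 1.1884e+08


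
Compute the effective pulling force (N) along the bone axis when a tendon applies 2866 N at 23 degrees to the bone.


F_eff = F_tendon * cos(theta)
theta = 23 deg = 0.4014 rad
cos(theta) = 0.9205
F_eff = 2866 * 0.9205
F_eff = 2638.1669


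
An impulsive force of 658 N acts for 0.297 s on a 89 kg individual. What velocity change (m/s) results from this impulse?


J = F * dt = 658 * 0.297 = 195.4260 N*s
delta_v = J / m
delta_v = 195.4260 / 89
delta_v = 2.1958


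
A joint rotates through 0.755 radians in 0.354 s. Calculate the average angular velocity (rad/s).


omega = delta_theta / delta_t
omega = 0.755 / 0.354
omega = 2.1328


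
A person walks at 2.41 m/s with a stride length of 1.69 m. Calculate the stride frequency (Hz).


f = v / stride_length
f = 2.41 / 1.69
f = 1.4260


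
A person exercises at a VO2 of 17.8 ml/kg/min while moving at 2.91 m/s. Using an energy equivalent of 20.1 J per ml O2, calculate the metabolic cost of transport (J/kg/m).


Power per kg = VO2 * 20.1 / 60
Power per kg = 17.8 * 20.1 / 60 = 5.9630 W/kg
Cost = power_per_kg / speed
Cost = 5.9630 / 2.91
Cost = 2.0491


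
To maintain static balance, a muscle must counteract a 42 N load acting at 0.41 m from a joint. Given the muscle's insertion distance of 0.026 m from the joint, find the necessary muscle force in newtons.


F_muscle = W * d_load / d_muscle
F_muscle = 42 * 0.41 / 0.026
Numerator = 17.2200
F_muscle = 662.3077


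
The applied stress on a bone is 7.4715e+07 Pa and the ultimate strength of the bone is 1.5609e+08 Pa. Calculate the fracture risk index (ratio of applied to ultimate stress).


FRI = applied / ultimate
FRI = 7.4715e+07 / 1.5609e+08
FRI = 0.4787


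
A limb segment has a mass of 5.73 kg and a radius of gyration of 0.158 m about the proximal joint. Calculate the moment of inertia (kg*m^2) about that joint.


I = m * k^2
I = 5.73 * 0.158^2
k^2 = 0.0250
I = 0.1430


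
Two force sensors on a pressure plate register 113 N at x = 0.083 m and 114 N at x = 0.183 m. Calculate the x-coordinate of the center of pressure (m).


COP_x = (F1*x1 + F2*x2) / (F1 + F2)
COP_x = (113*0.083 + 114*0.183) / (113 + 114)
Numerator = 30.2410
Denominator = 227
COP_x = 0.1332


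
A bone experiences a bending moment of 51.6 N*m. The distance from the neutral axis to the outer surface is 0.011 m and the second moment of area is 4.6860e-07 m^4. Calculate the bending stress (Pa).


sigma = M * c / I
sigma = 51.6 * 0.011 / 4.6860e-07
M * c = 0.5676
sigma = 1.2113e+06


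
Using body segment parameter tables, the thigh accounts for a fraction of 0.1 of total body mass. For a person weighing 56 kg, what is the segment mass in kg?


m_segment = body_mass * fraction
m_segment = 56 * 0.1
m_segment = 5.6000


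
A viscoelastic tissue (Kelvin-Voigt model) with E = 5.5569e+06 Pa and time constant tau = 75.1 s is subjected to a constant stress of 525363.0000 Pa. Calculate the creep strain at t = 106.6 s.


epsilon(t) = (sigma/E) * (1 - exp(-t/tau))
sigma/E = 525363.0000 / 5.5569e+06 = 0.0945
exp(-t/tau) = exp(-106.6 / 75.1) = 0.2418
epsilon = 0.0945 * (1 - 0.2418)
epsilon = 0.0717


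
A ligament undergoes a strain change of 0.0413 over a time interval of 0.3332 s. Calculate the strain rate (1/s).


strain_rate = delta_strain / delta_t
strain_rate = 0.0413 / 0.3332
strain_rate = 0.1239


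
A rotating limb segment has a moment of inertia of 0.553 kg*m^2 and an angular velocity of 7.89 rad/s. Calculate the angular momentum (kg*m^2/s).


L = I * omega
L = 0.553 * 7.89
L = 4.3632


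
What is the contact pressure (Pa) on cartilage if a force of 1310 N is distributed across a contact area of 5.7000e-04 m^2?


P = F / A
P = 1310 / 5.7000e-04
P = 2.2982e+06


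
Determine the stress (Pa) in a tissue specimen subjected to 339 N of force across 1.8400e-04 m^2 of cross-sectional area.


stress = F / A
stress = 339 / 1.8400e-04
stress = 1.8424e+06


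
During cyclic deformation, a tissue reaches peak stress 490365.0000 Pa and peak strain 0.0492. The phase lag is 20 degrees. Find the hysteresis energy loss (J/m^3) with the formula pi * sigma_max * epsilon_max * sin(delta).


E_loss = pi * sigma_max * epsilon_max * sin(delta)
delta = 20 deg = 0.3491 rad
sin(delta) = 0.3420
E_loss = pi * 490365.0000 * 0.0492 * 0.3420
E_loss = 25923.0516


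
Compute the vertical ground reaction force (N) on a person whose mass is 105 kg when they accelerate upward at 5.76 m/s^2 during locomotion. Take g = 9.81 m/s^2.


GRF = m * (g + a)
GRF = 105 * (9.81 + 5.76)
GRF = 105 * 15.5700
GRF = 1634.8500


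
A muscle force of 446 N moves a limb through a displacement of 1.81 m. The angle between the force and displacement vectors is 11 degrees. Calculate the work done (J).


W = F * d * cos(theta)
theta = 11 deg = 0.1920 rad
cos(theta) = 0.9816
W = 446 * 1.81 * 0.9816
W = 792.4284


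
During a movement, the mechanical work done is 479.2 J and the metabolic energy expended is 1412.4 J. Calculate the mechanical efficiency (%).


eta = (W_mech / E_meta) * 100
eta = (479.2 / 1412.4) * 100
ratio = 0.3393
eta = 33.9281


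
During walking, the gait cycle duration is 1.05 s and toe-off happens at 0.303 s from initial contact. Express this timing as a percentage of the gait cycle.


pct = (event_time / cycle_time) * 100
pct = (0.303 / 1.05) * 100
ratio = 0.2886
pct = 28.8571


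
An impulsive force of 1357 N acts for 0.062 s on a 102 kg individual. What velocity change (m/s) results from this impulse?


J = F * dt = 1357 * 0.062 = 84.1340 N*s
delta_v = J / m
delta_v = 84.1340 / 102
delta_v = 0.8248


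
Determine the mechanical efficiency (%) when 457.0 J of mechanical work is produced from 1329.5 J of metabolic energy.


eta = (W_mech / E_meta) * 100
eta = (457.0 / 1329.5) * 100
ratio = 0.3437
eta = 34.3738


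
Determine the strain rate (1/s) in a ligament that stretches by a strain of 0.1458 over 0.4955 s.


strain_rate = delta_strain / delta_t
strain_rate = 0.1458 / 0.4955
strain_rate = 0.2942


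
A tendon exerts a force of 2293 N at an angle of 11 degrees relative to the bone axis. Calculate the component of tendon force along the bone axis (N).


F_eff = F_tendon * cos(theta)
theta = 11 deg = 0.1920 rad
cos(theta) = 0.9816
F_eff = 2293 * 0.9816
F_eff = 2250.8711


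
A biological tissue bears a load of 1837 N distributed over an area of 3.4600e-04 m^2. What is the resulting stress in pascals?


stress = F / A
stress = 1837 / 3.4600e-04
stress = 5.3092e+06


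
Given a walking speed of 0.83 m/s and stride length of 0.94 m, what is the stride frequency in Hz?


f = v / stride_length
f = 0.83 / 0.94
f = 0.8830


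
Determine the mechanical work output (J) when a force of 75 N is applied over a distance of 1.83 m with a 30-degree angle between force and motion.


W = F * d * cos(theta)
theta = 30 deg = 0.5236 rad
cos(theta) = 0.8660
W = 75 * 1.83 * 0.8660
W = 118.8620


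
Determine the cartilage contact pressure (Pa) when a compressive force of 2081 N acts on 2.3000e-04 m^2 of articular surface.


P = F / A
P = 2081 / 2.3000e-04
P = 9.0478e+06


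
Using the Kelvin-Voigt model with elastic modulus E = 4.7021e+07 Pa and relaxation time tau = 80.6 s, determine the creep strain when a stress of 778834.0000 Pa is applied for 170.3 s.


epsilon(t) = (sigma/E) * (1 - exp(-t/tau))
sigma/E = 778834.0000 / 4.7021e+07 = 0.0166
exp(-t/tau) = exp(-170.3 / 80.6) = 0.1209
epsilon = 0.0166 * (1 - 0.1209)
epsilon = 0.0146


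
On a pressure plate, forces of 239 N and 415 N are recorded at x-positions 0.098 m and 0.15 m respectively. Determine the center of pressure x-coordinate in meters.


COP_x = (F1*x1 + F2*x2) / (F1 + F2)
COP_x = (239*0.098 + 415*0.15) / (239 + 415)
Numerator = 85.6720
Denominator = 654
COP_x = 0.1310


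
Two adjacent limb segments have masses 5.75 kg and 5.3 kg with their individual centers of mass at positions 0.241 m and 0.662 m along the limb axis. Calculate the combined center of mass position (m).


COM = (m1*x1 + m2*x2) / (m1 + m2)
COM = (5.75*0.241 + 5.3*0.662) / (5.75 + 5.3)
Numerator = 4.8944
Denominator = 11.0500
COM = 0.4429


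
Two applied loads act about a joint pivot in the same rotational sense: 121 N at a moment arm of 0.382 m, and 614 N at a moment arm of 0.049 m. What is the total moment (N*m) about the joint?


M = F1 * d1 + F2 * d2
M = 121 * 0.382 + 614 * 0.049
M = 46.2220 + 30.0860
M = 76.3080


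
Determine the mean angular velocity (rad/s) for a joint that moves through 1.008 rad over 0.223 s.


omega = delta_theta / delta_t
omega = 1.008 / 0.223
omega = 4.5202


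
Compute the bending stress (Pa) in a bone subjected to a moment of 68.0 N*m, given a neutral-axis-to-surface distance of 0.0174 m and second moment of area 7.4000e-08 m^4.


sigma = M * c / I
sigma = 68.0 * 0.0174 / 7.4000e-08
M * c = 1.1832
sigma = 1.5989e+07


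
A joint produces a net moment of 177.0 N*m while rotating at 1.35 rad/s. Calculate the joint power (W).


P = M * omega
P = 177.0 * 1.35
P = 238.9500


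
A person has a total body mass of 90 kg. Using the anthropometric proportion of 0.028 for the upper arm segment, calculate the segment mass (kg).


m_segment = body_mass * fraction
m_segment = 90 * 0.028
m_segment = 2.5200


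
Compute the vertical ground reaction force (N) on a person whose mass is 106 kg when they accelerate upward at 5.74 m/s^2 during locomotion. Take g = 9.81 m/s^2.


GRF = m * (g + a)
GRF = 106 * (9.81 + 5.74)
GRF = 106 * 15.5500
GRF = 1648.3000


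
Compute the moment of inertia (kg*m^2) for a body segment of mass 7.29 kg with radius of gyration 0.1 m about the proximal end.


I = m * k^2
I = 7.29 * 0.1^2
k^2 = 0.0100
I = 0.0729


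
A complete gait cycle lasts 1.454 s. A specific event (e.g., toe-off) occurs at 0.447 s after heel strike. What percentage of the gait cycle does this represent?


pct = (event_time / cycle_time) * 100
pct = (0.447 / 1.454) * 100
ratio = 0.3074
pct = 30.7428


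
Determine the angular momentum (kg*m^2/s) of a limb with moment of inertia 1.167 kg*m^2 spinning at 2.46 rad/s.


L = I * omega
L = 1.167 * 2.46
L = 2.8708


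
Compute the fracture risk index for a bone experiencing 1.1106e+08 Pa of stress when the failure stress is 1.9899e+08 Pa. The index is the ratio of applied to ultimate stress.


FRI = applied / ultimate
FRI = 1.1106e+08 / 1.9899e+08
FRI = 0.5581


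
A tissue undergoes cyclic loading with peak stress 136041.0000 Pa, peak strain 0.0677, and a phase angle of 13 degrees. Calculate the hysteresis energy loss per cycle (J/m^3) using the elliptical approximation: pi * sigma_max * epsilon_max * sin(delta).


E_loss = pi * sigma_max * epsilon_max * sin(delta)
delta = 13 deg = 0.2269 rad
sin(delta) = 0.2250
E_loss = pi * 136041.0000 * 0.0677 * 0.2250
E_loss = 6508.7320


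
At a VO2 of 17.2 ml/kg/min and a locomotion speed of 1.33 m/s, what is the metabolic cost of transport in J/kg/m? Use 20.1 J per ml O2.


Power per kg = VO2 * 20.1 / 60
Power per kg = 17.2 * 20.1 / 60 = 5.7620 W/kg
Cost = power_per_kg / speed
Cost = 5.7620 / 1.33
Cost = 4.3323


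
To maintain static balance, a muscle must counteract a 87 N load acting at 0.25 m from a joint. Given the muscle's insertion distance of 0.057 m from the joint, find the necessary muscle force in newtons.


F_muscle = W * d_load / d_muscle
F_muscle = 87 * 0.25 / 0.057
Numerator = 21.7500
F_muscle = 381.5789


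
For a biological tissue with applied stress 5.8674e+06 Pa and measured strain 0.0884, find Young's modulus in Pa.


E = stress / strain
E = 5.8674e+06 / 0.0884
E = 6.6373e+07


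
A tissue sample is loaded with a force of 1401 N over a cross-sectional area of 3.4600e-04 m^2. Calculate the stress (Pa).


stress = F / A
stress = 1401 / 3.4600e-04
stress = 4.0491e+06


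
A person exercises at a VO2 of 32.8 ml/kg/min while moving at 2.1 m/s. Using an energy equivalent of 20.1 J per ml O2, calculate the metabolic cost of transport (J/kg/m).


Power per kg = VO2 * 20.1 / 60
Power per kg = 32.8 * 20.1 / 60 = 10.9880 W/kg
Cost = power_per_kg / speed
Cost = 10.9880 / 2.1
Cost = 5.2324


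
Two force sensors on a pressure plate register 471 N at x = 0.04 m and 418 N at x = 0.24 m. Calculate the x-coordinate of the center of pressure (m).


COP_x = (F1*x1 + F2*x2) / (F1 + F2)
COP_x = (471*0.04 + 418*0.24) / (471 + 418)
Numerator = 119.1600
Denominator = 889
COP_x = 0.1340


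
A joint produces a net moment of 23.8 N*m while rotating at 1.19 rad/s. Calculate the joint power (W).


P = M * omega
P = 23.8 * 1.19
P = 28.3220


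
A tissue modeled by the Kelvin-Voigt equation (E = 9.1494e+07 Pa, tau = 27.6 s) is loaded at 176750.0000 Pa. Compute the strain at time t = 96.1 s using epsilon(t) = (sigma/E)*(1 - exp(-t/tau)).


epsilon(t) = (sigma/E) * (1 - exp(-t/tau))
sigma/E = 176750.0000 / 9.1494e+07 = 0.0019
exp(-t/tau) = exp(-96.1 / 27.6) = 0.0307
epsilon = 0.0019 * (1 - 0.0307)
epsilon = 0.0019


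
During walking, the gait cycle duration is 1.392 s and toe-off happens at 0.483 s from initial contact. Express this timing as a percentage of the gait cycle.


pct = (event_time / cycle_time) * 100
pct = (0.483 / 1.392) * 100
ratio = 0.3470
pct = 34.6983


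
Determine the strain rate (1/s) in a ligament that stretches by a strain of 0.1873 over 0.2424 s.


strain_rate = delta_strain / delta_t
strain_rate = 0.1873 / 0.2424
strain_rate = 0.7727


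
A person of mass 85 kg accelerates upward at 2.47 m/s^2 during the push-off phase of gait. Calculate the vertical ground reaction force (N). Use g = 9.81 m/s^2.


GRF = m * (g + a)
GRF = 85 * (9.81 + 2.47)
GRF = 85 * 12.2800
GRF = 1043.8000


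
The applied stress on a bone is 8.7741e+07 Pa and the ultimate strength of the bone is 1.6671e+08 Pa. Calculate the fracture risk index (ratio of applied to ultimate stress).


FRI = applied / ultimate
FRI = 8.7741e+07 / 1.6671e+08
FRI = 0.5263


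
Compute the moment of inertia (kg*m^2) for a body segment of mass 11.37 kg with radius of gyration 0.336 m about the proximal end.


I = m * k^2
I = 11.37 * 0.336^2
k^2 = 0.1129
I = 1.2836


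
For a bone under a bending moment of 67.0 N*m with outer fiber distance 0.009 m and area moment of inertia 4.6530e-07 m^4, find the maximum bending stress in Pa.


sigma = M * c / I
sigma = 67.0 * 0.009 / 4.6530e-07
M * c = 0.6030
sigma = 1.2959e+06


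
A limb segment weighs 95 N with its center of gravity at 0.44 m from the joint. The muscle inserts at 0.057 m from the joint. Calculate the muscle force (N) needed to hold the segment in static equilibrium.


F_muscle = W * d_load / d_muscle
F_muscle = 95 * 0.44 / 0.057
Numerator = 41.8000
F_muscle = 733.3333


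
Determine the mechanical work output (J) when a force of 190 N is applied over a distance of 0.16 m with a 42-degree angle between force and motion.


W = F * d * cos(theta)
theta = 42 deg = 0.7330 rad
cos(theta) = 0.7431
W = 190 * 0.16 * 0.7431
W = 22.5916


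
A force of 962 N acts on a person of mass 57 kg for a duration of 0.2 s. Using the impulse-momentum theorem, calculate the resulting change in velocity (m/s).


J = F * dt = 962 * 0.2 = 192.4000 N*s
delta_v = J / m
delta_v = 192.4000 / 57
delta_v = 3.3754


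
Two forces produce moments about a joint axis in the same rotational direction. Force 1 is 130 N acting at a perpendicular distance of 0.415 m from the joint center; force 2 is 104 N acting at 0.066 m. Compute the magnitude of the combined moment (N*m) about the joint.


M = F1 * d1 + F2 * d2
M = 130 * 0.415 + 104 * 0.066
M = 53.9500 + 6.8640
M = 60.8140


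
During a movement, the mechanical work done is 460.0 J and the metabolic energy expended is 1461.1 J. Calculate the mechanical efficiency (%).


eta = (W_mech / E_meta) * 100
eta = (460.0 / 1461.1) * 100
ratio = 0.3148
eta = 31.4831


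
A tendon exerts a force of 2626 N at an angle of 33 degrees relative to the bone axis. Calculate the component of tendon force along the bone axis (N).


F_eff = F_tendon * cos(theta)
theta = 33 deg = 0.5760 rad
cos(theta) = 0.8387
F_eff = 2626 * 0.8387
F_eff = 2202.3489


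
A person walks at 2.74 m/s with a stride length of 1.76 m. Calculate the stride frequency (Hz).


f = v / stride_length
f = 2.74 / 1.76
f = 1.5568


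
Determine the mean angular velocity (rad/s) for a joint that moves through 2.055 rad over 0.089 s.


omega = delta_theta / delta_t
omega = 2.055 / 0.089
omega = 23.0899


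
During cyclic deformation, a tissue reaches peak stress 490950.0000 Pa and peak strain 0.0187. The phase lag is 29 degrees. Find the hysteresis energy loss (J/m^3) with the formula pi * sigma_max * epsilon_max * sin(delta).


E_loss = pi * sigma_max * epsilon_max * sin(delta)
delta = 29 deg = 0.5061 rad
sin(delta) = 0.4848
E_loss = pi * 490950.0000 * 0.0187 * 0.4848
E_loss = 13982.9876


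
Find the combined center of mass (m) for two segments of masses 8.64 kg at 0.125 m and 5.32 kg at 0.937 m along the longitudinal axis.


COM = (m1*x1 + m2*x2) / (m1 + m2)
COM = (8.64*0.125 + 5.32*0.937) / (8.64 + 5.32)
Numerator = 6.0648
Denominator = 13.9600
COM = 0.4344


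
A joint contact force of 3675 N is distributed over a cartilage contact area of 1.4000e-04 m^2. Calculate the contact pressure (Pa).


P = F / A
P = 3675 / 1.4000e-04
P = 2.6250e+07


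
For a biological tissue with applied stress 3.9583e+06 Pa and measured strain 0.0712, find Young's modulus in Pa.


E = stress / strain
E = 3.9583e+06 / 0.0712
E = 5.5594e+07


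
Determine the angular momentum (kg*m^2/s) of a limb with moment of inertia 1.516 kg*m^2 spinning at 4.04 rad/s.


L = I * omega
L = 1.516 * 4.04
L = 6.1246


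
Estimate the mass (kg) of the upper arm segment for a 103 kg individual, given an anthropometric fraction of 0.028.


m_segment = body_mass * fraction
m_segment = 103 * 0.028
m_segment = 2.8840


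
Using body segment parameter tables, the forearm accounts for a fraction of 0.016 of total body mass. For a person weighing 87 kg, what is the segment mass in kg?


m_segment = body_mass * fraction
m_segment = 87 * 0.016
m_segment = 1.3920


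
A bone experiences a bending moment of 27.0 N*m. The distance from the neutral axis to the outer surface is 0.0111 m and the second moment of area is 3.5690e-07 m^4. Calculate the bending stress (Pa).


sigma = M * c / I
sigma = 27.0 * 0.0111 / 3.5690e-07
M * c = 0.2997
sigma = 839731.0171


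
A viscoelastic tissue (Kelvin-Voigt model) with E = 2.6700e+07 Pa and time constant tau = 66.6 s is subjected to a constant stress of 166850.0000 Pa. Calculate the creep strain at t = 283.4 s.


epsilon(t) = (sigma/E) * (1 - exp(-t/tau))
sigma/E = 166850.0000 / 2.6700e+07 = 0.0062
exp(-t/tau) = exp(-283.4 / 66.6) = 0.0142
epsilon = 0.0062 * (1 - 0.0142)
epsilon = 0.0062


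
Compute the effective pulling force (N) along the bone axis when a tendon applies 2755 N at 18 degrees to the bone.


F_eff = F_tendon * cos(theta)
theta = 18 deg = 0.3142 rad
cos(theta) = 0.9511
F_eff = 2755 * 0.9511
F_eff = 2620.1607


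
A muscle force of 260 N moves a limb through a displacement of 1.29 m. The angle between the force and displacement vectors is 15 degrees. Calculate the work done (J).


W = F * d * cos(theta)
theta = 15 deg = 0.2618 rad
cos(theta) = 0.9659
W = 260 * 1.29 * 0.9659
W = 323.9715


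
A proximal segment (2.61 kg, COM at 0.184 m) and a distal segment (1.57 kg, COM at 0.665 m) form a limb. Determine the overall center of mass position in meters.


COM = (m1*x1 + m2*x2) / (m1 + m2)
COM = (2.61*0.184 + 1.57*0.665) / (2.61 + 1.57)
Numerator = 1.5243
Denominator = 4.1800
COM = 0.3647


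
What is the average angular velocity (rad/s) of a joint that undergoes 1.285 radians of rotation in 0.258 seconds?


omega = delta_theta / delta_t
omega = 1.285 / 0.258
omega = 4.9806


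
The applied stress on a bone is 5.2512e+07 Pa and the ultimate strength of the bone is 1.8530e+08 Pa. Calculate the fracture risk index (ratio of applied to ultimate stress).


FRI = applied / ultimate
FRI = 5.2512e+07 / 1.8530e+08
FRI = 0.2834


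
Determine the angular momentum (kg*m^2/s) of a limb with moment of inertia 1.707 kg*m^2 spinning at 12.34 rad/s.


L = I * omega
L = 1.707 * 12.34
L = 21.0644


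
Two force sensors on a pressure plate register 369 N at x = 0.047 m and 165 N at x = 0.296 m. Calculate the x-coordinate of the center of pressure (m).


COP_x = (F1*x1 + F2*x2) / (F1 + F2)
COP_x = (369*0.047 + 165*0.296) / (369 + 165)
Numerator = 66.1830
Denominator = 534
COP_x = 0.1239


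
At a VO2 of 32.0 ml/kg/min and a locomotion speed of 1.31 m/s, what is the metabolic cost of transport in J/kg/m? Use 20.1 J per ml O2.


Power per kg = VO2 * 20.1 / 60
Power per kg = 32.0 * 20.1 / 60 = 10.7200 W/kg
Cost = power_per_kg / speed
Cost = 10.7200 / 1.31
Cost = 8.1832


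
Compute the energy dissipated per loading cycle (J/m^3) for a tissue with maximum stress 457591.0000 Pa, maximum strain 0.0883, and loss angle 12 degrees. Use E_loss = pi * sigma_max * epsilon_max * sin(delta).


E_loss = pi * sigma_max * epsilon_max * sin(delta)
delta = 12 deg = 0.2094 rad
sin(delta) = 0.2079
E_loss = pi * 457591.0000 * 0.0883 * 0.2079
E_loss = 26391.6754


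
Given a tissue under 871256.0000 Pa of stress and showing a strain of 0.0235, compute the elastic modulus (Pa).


E = stress / strain
E = 871256.0000 / 0.0235
E = 3.7075e+07


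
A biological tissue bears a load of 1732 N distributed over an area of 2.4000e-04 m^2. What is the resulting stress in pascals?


stress = F / A
stress = 1732 / 2.4000e-04
stress = 7.2167e+06


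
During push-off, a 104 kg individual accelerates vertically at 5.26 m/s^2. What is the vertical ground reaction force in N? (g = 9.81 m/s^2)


GRF = m * (g + a)
GRF = 104 * (9.81 + 5.26)
GRF = 104 * 15.0700
GRF = 1567.2800


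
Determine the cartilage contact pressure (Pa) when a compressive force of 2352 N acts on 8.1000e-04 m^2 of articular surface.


P = F / A
P = 2352 / 8.1000e-04
P = 2.9037e+06


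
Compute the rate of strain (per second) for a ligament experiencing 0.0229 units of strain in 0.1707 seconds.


strain_rate = delta_strain / delta_t
strain_rate = 0.0229 / 0.1707
strain_rate = 0.1342


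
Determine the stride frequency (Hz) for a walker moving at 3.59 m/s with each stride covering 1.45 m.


f = v / stride_length
f = 3.59 / 1.45
f = 2.4759


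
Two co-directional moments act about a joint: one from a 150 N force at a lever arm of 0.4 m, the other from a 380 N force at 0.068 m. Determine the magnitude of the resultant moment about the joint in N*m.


M = F1 * d1 + F2 * d2
M = 150 * 0.4 + 380 * 0.068
M = 60.0000 + 25.8400
M = 85.8400


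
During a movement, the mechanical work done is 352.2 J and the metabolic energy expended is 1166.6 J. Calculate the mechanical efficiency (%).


eta = (W_mech / E_meta) * 100
eta = (352.2 / 1166.6) * 100
ratio = 0.3019
eta = 30.1903


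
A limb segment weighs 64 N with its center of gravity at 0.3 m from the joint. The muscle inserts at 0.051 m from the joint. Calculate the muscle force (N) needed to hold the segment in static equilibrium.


F_muscle = W * d_load / d_muscle
F_muscle = 64 * 0.3 / 0.051
Numerator = 19.2000
F_muscle = 376.4706


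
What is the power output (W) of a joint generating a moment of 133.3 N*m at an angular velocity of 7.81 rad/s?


P = M * omega
P = 133.3 * 7.81
P = 1041.0730


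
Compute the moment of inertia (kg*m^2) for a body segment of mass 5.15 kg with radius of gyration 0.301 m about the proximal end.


I = m * k^2
I = 5.15 * 0.301^2
k^2 = 0.0906
I = 0.4666


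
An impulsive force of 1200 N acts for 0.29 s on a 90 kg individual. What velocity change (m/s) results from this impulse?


J = F * dt = 1200 * 0.29 = 348.0000 N*s
delta_v = J / m
delta_v = 348.0000 / 90
delta_v = 3.8667


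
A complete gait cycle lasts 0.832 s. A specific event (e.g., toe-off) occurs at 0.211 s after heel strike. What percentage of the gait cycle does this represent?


pct = (event_time / cycle_time) * 100
pct = (0.211 / 0.832) * 100
ratio = 0.2536
pct = 25.3606


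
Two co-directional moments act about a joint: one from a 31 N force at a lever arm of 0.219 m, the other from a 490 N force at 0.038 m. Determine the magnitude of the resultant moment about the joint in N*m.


M = F1 * d1 + F2 * d2
M = 31 * 0.219 + 490 * 0.038
M = 6.7890 + 18.6200
M = 25.4090


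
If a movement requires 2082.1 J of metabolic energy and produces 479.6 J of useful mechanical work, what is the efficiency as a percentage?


eta = (W_mech / E_meta) * 100
eta = (479.6 / 2082.1) * 100
ratio = 0.2303
eta = 23.0344


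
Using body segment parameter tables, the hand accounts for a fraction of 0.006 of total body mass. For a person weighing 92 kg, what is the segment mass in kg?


m_segment = body_mass * fraction
m_segment = 92 * 0.006
m_segment = 0.5520


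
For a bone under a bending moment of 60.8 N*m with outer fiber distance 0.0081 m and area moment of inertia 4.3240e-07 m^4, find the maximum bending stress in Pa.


sigma = M * c / I
sigma = 60.8 * 0.0081 / 4.3240e-07
M * c = 0.4925
sigma = 1.1389e+06


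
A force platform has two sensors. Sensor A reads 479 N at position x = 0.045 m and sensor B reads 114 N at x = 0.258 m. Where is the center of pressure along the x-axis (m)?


COP_x = (F1*x1 + F2*x2) / (F1 + F2)
COP_x = (479*0.045 + 114*0.258) / (479 + 114)
Numerator = 50.9670
Denominator = 593
COP_x = 0.0859


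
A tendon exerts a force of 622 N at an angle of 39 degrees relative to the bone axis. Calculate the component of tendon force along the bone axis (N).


F_eff = F_tendon * cos(theta)
theta = 39 deg = 0.6807 rad
cos(theta) = 0.7771
F_eff = 622 * 0.7771
F_eff = 483.3848


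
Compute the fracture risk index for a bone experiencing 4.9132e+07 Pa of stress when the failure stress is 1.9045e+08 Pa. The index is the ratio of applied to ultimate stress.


FRI = applied / ultimate
FRI = 4.9132e+07 / 1.9045e+08
FRI = 0.2580


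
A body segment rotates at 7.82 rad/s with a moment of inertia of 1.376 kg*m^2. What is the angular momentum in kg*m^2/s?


L = I * omega
L = 1.376 * 7.82
L = 10.7603


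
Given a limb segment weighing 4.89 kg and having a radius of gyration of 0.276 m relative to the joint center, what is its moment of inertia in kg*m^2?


I = m * k^2
I = 4.89 * 0.276^2
k^2 = 0.0762
I = 0.3725


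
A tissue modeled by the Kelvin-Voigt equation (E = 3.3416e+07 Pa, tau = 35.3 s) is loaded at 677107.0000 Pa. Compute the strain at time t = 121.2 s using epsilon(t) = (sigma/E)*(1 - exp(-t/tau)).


epsilon(t) = (sigma/E) * (1 - exp(-t/tau))
sigma/E = 677107.0000 / 3.3416e+07 = 0.0203
exp(-t/tau) = exp(-121.2 / 35.3) = 0.0323
epsilon = 0.0203 * (1 - 0.0323)
epsilon = 0.0196


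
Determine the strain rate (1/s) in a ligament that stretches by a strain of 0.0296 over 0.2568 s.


strain_rate = delta_strain / delta_t
strain_rate = 0.0296 / 0.2568
strain_rate = 0.1153


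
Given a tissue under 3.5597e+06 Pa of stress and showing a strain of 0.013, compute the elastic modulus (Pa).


E = stress / strain
E = 3.5597e+06 / 0.013
E = 2.7382e+08


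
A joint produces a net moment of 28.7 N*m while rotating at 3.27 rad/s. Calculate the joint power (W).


P = M * omega
P = 28.7 * 3.27
P = 93.8490


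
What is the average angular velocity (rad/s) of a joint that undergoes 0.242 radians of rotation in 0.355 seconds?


omega = delta_theta / delta_t
omega = 0.242 / 0.355
omega = 0.6817


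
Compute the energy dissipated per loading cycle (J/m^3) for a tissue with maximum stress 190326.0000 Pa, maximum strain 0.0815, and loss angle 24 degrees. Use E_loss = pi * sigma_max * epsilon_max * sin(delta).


E_loss = pi * sigma_max * epsilon_max * sin(delta)
delta = 24 deg = 0.4189 rad
sin(delta) = 0.4067
E_loss = pi * 190326.0000 * 0.0815 * 0.4067
E_loss = 19820.6961


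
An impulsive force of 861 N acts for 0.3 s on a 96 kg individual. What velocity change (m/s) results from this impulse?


J = F * dt = 861 * 0.3 = 258.3000 N*s
delta_v = J / m
delta_v = 258.3000 / 96
delta_v = 2.6906


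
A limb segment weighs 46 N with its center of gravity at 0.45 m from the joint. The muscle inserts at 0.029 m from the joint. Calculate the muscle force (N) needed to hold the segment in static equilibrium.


F_muscle = W * d_load / d_muscle
F_muscle = 46 * 0.45 / 0.029
Numerator = 20.7000
F_muscle = 713.7931


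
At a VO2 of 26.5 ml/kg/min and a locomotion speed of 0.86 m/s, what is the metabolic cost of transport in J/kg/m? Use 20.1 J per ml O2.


Power per kg = VO2 * 20.1 / 60
Power per kg = 26.5 * 20.1 / 60 = 8.8775 W/kg
Cost = power_per_kg / speed
Cost = 8.8775 / 0.86
Cost = 10.3227


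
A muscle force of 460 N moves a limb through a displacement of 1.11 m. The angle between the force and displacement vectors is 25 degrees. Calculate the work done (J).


W = F * d * cos(theta)
theta = 25 deg = 0.4363 rad
cos(theta) = 0.9063
W = 460 * 1.11 * 0.9063
W = 462.7608


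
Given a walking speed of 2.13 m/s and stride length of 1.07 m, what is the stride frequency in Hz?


f = v / stride_length
f = 2.13 / 1.07
f = 1.9907


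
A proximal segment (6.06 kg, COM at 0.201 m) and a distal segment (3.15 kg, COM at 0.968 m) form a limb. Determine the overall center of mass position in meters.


COM = (m1*x1 + m2*x2) / (m1 + m2)
COM = (6.06*0.201 + 3.15*0.968) / (6.06 + 3.15)
Numerator = 4.2673
Denominator = 9.2100
COM = 0.4633


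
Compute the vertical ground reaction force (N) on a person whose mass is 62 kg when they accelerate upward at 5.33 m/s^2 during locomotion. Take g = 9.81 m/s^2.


GRF = m * (g + a)
GRF = 62 * (9.81 + 5.33)
GRF = 62 * 15.1400
GRF = 938.6800


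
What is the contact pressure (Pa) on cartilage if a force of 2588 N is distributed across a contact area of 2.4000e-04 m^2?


P = F / A
P = 2588 / 2.4000e-04
P = 1.0783e+07


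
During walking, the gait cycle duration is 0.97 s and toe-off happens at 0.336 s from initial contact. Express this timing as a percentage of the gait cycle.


pct = (event_time / cycle_time) * 100
pct = (0.336 / 0.97) * 100
ratio = 0.3464
pct = 34.6392


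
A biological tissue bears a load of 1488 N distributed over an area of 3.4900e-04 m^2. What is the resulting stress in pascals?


stress = F / A
stress = 1488 / 3.4900e-04
stress = 4.2636e+06


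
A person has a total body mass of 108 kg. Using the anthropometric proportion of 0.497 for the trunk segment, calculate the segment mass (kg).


m_segment = body_mass * fraction
m_segment = 108 * 0.497
m_segment = 53.6760


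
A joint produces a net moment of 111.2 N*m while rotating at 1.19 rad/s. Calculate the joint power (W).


P = M * omega
P = 111.2 * 1.19
P = 132.3280


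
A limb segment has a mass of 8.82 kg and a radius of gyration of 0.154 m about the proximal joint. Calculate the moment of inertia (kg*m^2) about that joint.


I = m * k^2
I = 8.82 * 0.154^2
k^2 = 0.0237
I = 0.2092


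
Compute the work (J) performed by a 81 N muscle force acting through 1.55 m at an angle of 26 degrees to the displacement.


W = F * d * cos(theta)
theta = 26 deg = 0.4538 rad
cos(theta) = 0.8988
W = 81 * 1.55 * 0.8988
W = 112.8436


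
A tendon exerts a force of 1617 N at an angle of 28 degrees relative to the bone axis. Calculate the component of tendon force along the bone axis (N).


F_eff = F_tendon * cos(theta)
theta = 28 deg = 0.4887 rad
cos(theta) = 0.8829
F_eff = 1617 * 0.8829
F_eff = 1427.7263


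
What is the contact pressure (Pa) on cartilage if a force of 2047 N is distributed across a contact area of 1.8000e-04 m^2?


P = F / A
P = 2047 / 1.8000e-04
P = 1.1372e+07


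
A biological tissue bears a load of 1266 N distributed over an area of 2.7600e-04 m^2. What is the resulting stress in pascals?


stress = F / A
stress = 1266 / 2.7600e-04
stress = 4.5870e+06


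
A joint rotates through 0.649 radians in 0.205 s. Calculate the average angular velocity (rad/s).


omega = delta_theta / delta_t
omega = 0.649 / 0.205
omega = 3.1659


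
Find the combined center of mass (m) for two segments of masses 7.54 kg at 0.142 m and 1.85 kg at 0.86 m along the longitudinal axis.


COM = (m1*x1 + m2*x2) / (m1 + m2)
COM = (7.54*0.142 + 1.85*0.86) / (7.54 + 1.85)
Numerator = 2.6617
Denominator = 9.3900
COM = 0.2835


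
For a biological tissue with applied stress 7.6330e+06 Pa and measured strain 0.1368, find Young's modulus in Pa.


E = stress / strain
E = 7.6330e+06 / 0.1368
E = 5.5797e+07


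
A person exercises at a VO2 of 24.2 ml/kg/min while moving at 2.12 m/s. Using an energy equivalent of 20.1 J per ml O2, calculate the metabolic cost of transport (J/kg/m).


Power per kg = VO2 * 20.1 / 60
Power per kg = 24.2 * 20.1 / 60 = 8.1070 W/kg
Cost = power_per_kg / speed
Cost = 8.1070 / 2.12
Cost = 3.8241


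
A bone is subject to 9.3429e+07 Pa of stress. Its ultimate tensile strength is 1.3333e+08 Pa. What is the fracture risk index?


FRI = applied / ultimate
FRI = 9.3429e+07 / 1.3333e+08
FRI = 0.7007


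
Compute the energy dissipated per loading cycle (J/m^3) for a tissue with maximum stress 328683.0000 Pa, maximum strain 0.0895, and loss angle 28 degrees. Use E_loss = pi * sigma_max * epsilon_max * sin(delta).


E_loss = pi * sigma_max * epsilon_max * sin(delta)
delta = 28 deg = 0.4887 rad
sin(delta) = 0.4695
E_loss = pi * 328683.0000 * 0.0895 * 0.4695
E_loss = 43386.9820


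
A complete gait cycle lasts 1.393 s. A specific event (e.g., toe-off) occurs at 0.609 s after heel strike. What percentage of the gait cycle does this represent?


pct = (event_time / cycle_time) * 100
pct = (0.609 / 1.393) * 100
ratio = 0.4372
pct = 43.7186


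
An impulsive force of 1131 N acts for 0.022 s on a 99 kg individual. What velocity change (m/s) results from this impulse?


J = F * dt = 1131 * 0.022 = 24.8820 N*s
delta_v = J / m
delta_v = 24.8820 / 99
delta_v = 0.2513


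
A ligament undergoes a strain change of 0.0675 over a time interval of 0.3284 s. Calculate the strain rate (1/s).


strain_rate = delta_strain / delta_t
strain_rate = 0.0675 / 0.3284
strain_rate = 0.2055


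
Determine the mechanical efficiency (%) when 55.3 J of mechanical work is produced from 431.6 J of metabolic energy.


eta = (W_mech / E_meta) * 100
eta = (55.3 / 431.6) * 100
ratio = 0.1281
eta = 12.8128


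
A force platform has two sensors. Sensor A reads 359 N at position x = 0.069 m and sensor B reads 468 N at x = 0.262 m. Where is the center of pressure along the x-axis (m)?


COP_x = (F1*x1 + F2*x2) / (F1 + F2)
COP_x = (359*0.069 + 468*0.262) / (359 + 468)
Numerator = 147.3870
Denominator = 827
COP_x = 0.1782


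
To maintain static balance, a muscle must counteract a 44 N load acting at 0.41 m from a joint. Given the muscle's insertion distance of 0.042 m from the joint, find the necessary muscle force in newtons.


F_muscle = W * d_load / d_muscle
F_muscle = 44 * 0.41 / 0.042
Numerator = 18.0400
F_muscle = 429.5238


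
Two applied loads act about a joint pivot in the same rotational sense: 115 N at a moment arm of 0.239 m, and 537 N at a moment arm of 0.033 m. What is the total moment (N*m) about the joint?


M = F1 * d1 + F2 * d2
M = 115 * 0.239 + 537 * 0.033
M = 27.4850 + 17.7210
M = 45.2060
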